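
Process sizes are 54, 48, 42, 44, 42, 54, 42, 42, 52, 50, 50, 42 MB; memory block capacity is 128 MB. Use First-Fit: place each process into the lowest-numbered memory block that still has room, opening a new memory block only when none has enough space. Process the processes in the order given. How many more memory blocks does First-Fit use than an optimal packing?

First-Fit: [54,48] [42,44,42] [54,42] [42,52] [50,50] [42] → 6 memory blocks.
Total size 562 MB; any packing needs at least ⌈562/128⌉ = 5 memory blocks.
An optimal packing achieves that bound: [54,54] [52,50] [50,48] [44,42,42] [42,42,42] → 5 memory blocks.
Excess: 6 − 5 = 1.

1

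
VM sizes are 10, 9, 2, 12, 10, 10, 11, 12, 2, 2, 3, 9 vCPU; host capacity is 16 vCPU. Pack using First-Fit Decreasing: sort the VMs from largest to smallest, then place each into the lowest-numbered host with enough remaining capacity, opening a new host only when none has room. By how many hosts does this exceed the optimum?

First-Fit Decreasing: [12,3] [12,2,2] [11,2] [10] [10] [10] [9] [9] → 8 hosts.
8 VMs exceed 8 vCPU (half the capacity), and no two of those can share a host, so at least 8 hosts are needed.
So 8 is already optimal.

0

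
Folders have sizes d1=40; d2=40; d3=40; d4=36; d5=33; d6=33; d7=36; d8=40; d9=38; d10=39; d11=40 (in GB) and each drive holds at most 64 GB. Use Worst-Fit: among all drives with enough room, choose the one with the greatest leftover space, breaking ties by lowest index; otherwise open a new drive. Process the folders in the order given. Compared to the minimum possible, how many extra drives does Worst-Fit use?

0

Worst-Fit: [40] [40] [40] [36] [33] [33] [36] [40] [38] [39] [40] → 11 drives.
11 folders exceed 32 GB (half the capacity), and no two of those can share a drive, so at least 11 drives are needed.
So 11 is already optimal.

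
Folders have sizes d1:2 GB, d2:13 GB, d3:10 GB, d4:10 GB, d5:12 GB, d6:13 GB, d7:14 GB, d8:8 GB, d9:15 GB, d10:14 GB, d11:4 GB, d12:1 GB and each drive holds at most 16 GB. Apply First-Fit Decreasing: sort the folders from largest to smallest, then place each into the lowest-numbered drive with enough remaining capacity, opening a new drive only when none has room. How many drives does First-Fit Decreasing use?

Sorted descending: 15, 14, 14, 13, 13, 12, 10, 10, 8, 4, 2, 1.
Put 15 GB in drive 1; 1 GB remain.
Put 14 GB in drive 2; 2 GB remain.
Put 14 GB in drive 3; 2 GB remain.
Put 13 GB in drive 4; 3 GB remain.
Put 13 GB in drive 5; 3 GB remain.
Put 12 GB in drive 6; 4 GB remain.
Put 10 GB in drive 7; 6 GB remain.
Put 10 GB in drive 8; 6 GB remain.
Put 8 GB in drive 9; 8 GB remain.
Put 4 GB in drive 6; 0 GB remain.
Put 2 GB in drive 2; 0 GB remain.
Put 1 GB in drive 1; 0 GB remain.
Final drives: [15,1] [14,2] [14] [13] [13] [12,4] [10] [10] [8].

9 drives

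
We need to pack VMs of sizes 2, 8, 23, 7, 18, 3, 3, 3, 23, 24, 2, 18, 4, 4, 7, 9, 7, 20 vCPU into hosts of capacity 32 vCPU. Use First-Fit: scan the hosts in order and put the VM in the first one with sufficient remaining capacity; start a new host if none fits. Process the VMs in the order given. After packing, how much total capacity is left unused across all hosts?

2 vCPU → host 1 (remaining 30 vCPU)
8 vCPU → host 1 (remaining 22 vCPU)
23 vCPU → host 2 (remaining 9 vCPU)
7 vCPU → host 1 (remaining 15 vCPU)
18 vCPU → host 3 (remaining 14 vCPU)
3 vCPU → host 1 (remaining 12 vCPU)
3 vCPU → host 1 (remaining 9 vCPU)
3 vCPU → host 1 (remaining 6 vCPU)
23 vCPU → host 4 (remaining 9 vCPU)
24 vCPU → host 5 (remaining 8 vCPU)
2 vCPU → host 1 (remaining 4 vCPU)
18 vCPU → host 6 (remaining 14 vCPU)
4 vCPU → host 1 (remaining 0 vCPU)
4 vCPU → host 2 (remaining 5 vCPU)
7 vCPU → host 3 (remaining 7 vCPU)
9 vCPU → host 4 (remaining 0 vCPU)
7 vCPU → host 3 (remaining 0 vCPU)
20 vCPU → host 7 (remaining 12 vCPU)
7 hosts × 32 vCPU = 224 vCPU; used 185 vCPU; unused 39 vCPU.

39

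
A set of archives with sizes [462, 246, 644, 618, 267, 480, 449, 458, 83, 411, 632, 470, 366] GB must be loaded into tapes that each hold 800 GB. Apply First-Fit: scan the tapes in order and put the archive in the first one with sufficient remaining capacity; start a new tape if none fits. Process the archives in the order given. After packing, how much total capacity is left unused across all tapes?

1614

tape 1: place 462 GB, 338 GB left
tape 1: place 246 GB, 92 GB left
tape 2: place 644 GB, 156 GB left
tape 3: place 618 GB, 182 GB left
tape 4: place 267 GB, 533 GB left
tape 4: place 480 GB, 53 GB left
tape 5: place 449 GB, 351 GB left
tape 6: place 458 GB, 342 GB left
tape 1: place 83 GB, 9 GB left
tape 7: place 411 GB, 389 GB left
tape 8: place 632 GB, 168 GB left
tape 9: place 470 GB, 330 GB left
tape 7: place 366 GB, 23 GB left
9 tapes × 800 GB = 7200 GB; used 5586 GB; unused 1614 GB.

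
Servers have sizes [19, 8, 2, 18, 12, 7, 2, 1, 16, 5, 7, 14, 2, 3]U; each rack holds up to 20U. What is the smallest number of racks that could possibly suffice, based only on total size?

Total size = 19 + 8 + 2 + 18 + 12 + 7 + 2 + 1 + 16 + 5 + 7 + 14 + 2 + 3 = 116U.
⌈116 / 20⌉ = 6.

6 racks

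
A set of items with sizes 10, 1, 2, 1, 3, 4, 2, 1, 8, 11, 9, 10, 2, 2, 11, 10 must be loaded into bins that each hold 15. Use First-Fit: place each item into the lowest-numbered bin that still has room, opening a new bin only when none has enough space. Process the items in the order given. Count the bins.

Put 10 in bin 1; 5 remain.
Put 1 in bin 1; 4 remain.
Put 2 in bin 1; 2 remain.
Put 1 in bin 1; 1 remain.
Put 3 in bin 2; 12 remain.
Put 4 in bin 2; 8 remain.
Put 2 in bin 2; 6 remain.
Put 1 in bin 1; 0 remain.
Put 8 in bin 3; 7 remain.
Put 11 in bin 4; 4 remain.
Put 9 in bin 5; 6 remain.
Put 10 in bin 6; 5 remain.
Put 2 in bin 2; 4 remain.
Put 2 in bin 2; 2 remain.
Put 11 in bin 7; 4 remain.
Put 10 in bin 8; 5 remain.
Final bins: [10,1,2,1,1] [3,4,2,2,2] [8] [11] [9] [10] [11] [10].

8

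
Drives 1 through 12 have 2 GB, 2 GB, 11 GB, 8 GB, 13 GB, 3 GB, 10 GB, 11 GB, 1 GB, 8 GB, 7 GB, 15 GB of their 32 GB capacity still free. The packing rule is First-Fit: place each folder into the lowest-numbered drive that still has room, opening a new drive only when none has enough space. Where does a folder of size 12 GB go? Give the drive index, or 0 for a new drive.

Drives with room: drive 5 (13 GB), drive 12 (15 GB).
The first with room is drive 5.

5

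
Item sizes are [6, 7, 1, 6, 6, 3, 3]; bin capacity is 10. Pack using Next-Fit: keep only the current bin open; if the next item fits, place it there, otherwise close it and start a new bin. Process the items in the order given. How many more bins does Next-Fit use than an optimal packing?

1

Next-Fit: [6] [7,1] [6] [6,3] [3] → 5 bins.
Total size 32; any packing needs at least ⌈32/10⌉ = 4 bins.
An optimal packing achieves that bound: [7,3] [6,3,1] [6] [6] → 4 bins.
Excess: 5 − 4 = 1.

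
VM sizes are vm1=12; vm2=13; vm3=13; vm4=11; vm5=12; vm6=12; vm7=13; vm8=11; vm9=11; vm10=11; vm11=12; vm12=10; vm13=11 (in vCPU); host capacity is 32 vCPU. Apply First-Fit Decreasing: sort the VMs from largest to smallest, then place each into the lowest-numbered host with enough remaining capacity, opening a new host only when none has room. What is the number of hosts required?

Sorted descending: 13, 13, 13, 12, 12, 12, 12, 11, 11, 11, 11, 11, 10.
Put 13 vCPU in host 1; 19 vCPU remain.
Put 13 vCPU in host 1; 6 vCPU remain.
Put 13 vCPU in host 2; 19 vCPU remain.
Put 12 vCPU in host 2; 7 vCPU remain.
Put 12 vCPU in host 3; 20 vCPU remain.
Put 12 vCPU in host 3; 8 vCPU remain.
Put 12 vCPU in host 4; 20 vCPU remain.
Put 11 vCPU in host 4; 9 vCPU remain.
Put 11 vCPU in host 5; 21 vCPU remain.
Put 11 vCPU in host 5; 10 vCPU remain.
Put 11 vCPU in host 6; 21 vCPU remain.
Put 11 vCPU in host 6; 10 vCPU remain.
Put 10 vCPU in host 5; 0 vCPU remain.
Final hosts: [13,13] [13,12] [12,12] [12,11] [11,11,10] [11,11].

6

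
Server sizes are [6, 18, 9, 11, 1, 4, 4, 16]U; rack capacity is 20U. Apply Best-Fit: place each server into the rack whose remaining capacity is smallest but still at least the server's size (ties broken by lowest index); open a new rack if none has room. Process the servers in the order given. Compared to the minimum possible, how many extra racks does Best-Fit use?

Best-Fit: [6,9,4] [18,1] [11,4] [16] → 4 racks.
Total size 69U; any packing needs at least ⌈69/20⌉ = 4 racks.
So 4 is already optimal.

0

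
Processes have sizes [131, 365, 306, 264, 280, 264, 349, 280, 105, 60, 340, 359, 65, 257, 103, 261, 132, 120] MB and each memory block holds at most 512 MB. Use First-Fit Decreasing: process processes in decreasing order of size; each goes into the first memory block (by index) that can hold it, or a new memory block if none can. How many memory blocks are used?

11 memory blocks

Sorted descending: 365, 359, 349, 340, 306, 280, 280, 264, 264, 261, 257, 132, 131, 120, 105, 103, 65, 60.
365 MB → memory block 1 (remaining 147 MB)
359 MB → memory block 2 (remaining 153 MB)
349 MB → memory block 3 (remaining 163 MB)
340 MB → memory block 4 (remaining 172 MB)
306 MB → memory block 5 (remaining 206 MB)
280 MB → memory block 6 (remaining 232 MB)
280 MB → memory block 7 (remaining 232 MB)
264 MB → memory block 8 (remaining 248 MB)
264 MB → memory block 9 (remaining 248 MB)
261 MB → memory block 10 (remaining 251 MB)
257 MB → memory block 11 (remaining 255 MB)
132 MB → memory block 1 (remaining 15 MB)
131 MB → memory block 2 (remaining 22 MB)
120 MB → memory block 3 (remaining 43 MB)
105 MB → memory block 4 (remaining 67 MB)
103 MB → memory block 5 (remaining 103 MB)
65 MB → memory block 4 (remaining 2 MB)
60 MB → memory block 5 (remaining 43 MB)
Final memory blocks: [365,132] [359,131] [349,120] [340,105,65] [306,103,60] [280] [280] [264] [264] [261] [257].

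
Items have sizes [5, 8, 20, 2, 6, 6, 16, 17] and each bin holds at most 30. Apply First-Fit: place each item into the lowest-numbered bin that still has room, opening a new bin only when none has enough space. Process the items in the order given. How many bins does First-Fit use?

4

5 → bin 1 (remaining 25)
8 → bin 1 (remaining 17)
20 → bin 2 (remaining 10)
2 → bin 1 (remaining 15)
6 → bin 1 (remaining 9)
6 → bin 1 (remaining 3)
16 → bin 3 (remaining 14)
17 → bin 4 (remaining 13)
Final bins: [5,8,2,6,6] [20] [16] [17].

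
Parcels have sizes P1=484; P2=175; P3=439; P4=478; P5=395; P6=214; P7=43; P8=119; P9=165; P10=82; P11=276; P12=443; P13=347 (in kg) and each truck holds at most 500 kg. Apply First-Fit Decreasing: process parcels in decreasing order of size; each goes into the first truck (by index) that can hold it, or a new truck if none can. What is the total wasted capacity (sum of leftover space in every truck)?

340

Sorted descending: 484, 478, 443, 439, 395, 347, 276, 214, 175, 165, 119, 82, 43.
484 kg → truck 1 (remaining 16 kg)
478 kg → truck 2 (remaining 22 kg)
443 kg → truck 3 (remaining 57 kg)
439 kg → truck 4 (remaining 61 kg)
395 kg → truck 5 (remaining 105 kg)
347 kg → truck 6 (remaining 153 kg)
276 kg → truck 7 (remaining 224 kg)
214 kg → truck 7 (remaining 10 kg)
175 kg → truck 8 (remaining 325 kg)
165 kg → truck 8 (remaining 160 kg)
119 kg → truck 6 (remaining 34 kg)
82 kg → truck 5 (remaining 23 kg)
43 kg → truck 3 (remaining 14 kg)
8 trucks × 500 kg = 4000 kg; used 3660 kg; unused 340 kg.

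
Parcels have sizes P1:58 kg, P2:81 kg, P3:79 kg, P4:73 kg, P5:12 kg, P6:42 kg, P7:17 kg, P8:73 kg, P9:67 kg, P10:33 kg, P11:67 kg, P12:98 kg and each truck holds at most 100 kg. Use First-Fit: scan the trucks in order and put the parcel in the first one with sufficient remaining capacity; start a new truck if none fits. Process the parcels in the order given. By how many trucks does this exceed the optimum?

1

First-Fit: [58,12,17] [81] [79] [73] [42,33] [73] [67] [67] [98] → 9 trucks.
8 parcels exceed 50 kg (half the capacity), and no two of those can share a truck, so at least 8 trucks are needed.
An optimal packing achieves that bound: [98] [81,17] [79,12] [73] [73] [67,33] [67] [58,42] → 8 trucks.
Excess: 9 − 8 = 1.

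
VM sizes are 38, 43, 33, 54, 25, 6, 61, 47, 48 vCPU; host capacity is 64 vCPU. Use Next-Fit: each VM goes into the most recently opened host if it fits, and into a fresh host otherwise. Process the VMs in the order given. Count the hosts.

host 1: place 38 vCPU, 26 vCPU left
host 2: place 43 vCPU, 21 vCPU left
host 3: place 33 vCPU, 31 vCPU left
host 4: place 54 vCPU, 10 vCPU left
host 5: place 25 vCPU, 39 vCPU left
host 5: place 6 vCPU, 33 vCPU left
host 6: place 61 vCPU, 3 vCPU left
host 7: place 47 vCPU, 17 vCPU left
host 8: place 48 vCPU, 16 vCPU left
Final hosts: [38] [43] [33] [54] [25,6] [61] [47] [48].

8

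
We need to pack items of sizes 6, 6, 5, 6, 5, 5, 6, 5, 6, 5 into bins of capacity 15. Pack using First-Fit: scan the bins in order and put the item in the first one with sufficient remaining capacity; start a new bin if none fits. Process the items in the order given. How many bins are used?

5

Put 6 in bin 1; 9 remain.
Put 6 in bin 1; 3 remain.
Put 5 in bin 2; 10 remain.
Put 6 in bin 2; 4 remain.
Put 5 in bin 3; 10 remain.
Put 5 in bin 3; 5 remain.
Put 6 in bin 4; 9 remain.
Put 5 in bin 3; 0 remain.
Put 6 in bin 4; 3 remain.
Put 5 in bin 5; 10 remain.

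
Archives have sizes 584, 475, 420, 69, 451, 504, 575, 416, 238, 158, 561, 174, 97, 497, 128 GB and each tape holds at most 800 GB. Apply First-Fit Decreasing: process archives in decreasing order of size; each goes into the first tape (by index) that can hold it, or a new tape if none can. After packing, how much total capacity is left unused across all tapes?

1853

Sorted descending: 584, 575, 561, 504, 497, 475, 451, 420, 416, 238, 174, 158, 128, 97, 69.
584 GB → tape 1 (remaining 216 GB)
575 GB → tape 2 (remaining 225 GB)
561 GB → tape 3 (remaining 239 GB)
504 GB → tape 4 (remaining 296 GB)
497 GB → tape 5 (remaining 303 GB)
475 GB → tape 6 (remaining 325 GB)
451 GB → tape 7 (remaining 349 GB)
420 GB → tape 8 (remaining 380 GB)
416 GB → tape 9 (remaining 384 GB)
238 GB → tape 3 (remaining 1 GB)
174 GB → tape 1 (remaining 42 GB)
158 GB → tape 2 (remaining 67 GB)
128 GB → tape 4 (remaining 168 GB)
97 GB → tape 4 (remaining 71 GB)
69 GB → tape 4 (remaining 2 GB)
9 tapes × 800 GB = 7200 GB; used 5347 GB; unused 1853 GB.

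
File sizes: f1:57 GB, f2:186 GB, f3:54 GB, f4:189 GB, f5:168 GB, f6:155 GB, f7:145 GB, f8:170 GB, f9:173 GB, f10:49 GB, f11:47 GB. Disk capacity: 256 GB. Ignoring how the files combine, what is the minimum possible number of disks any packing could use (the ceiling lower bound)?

6 disks

Total size = 57 + 186 + 54 + 189 + 168 + 155 + 145 + 170 + 173 + 49 + 47 = 1393 GB.
⌈1393 / 256⌉ = 6.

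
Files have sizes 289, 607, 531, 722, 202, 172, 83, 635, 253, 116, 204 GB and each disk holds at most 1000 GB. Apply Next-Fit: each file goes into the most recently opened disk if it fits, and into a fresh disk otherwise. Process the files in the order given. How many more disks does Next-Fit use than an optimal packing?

1

Next-Fit: [289,607] [531] [722,202] [172,83,635] [253,116,204] → 5 disks.
Total size 3814 GB; any packing needs at least ⌈3814/1000⌉ = 4 disks.
An optimal packing achieves that bound: [722,253] [635,289] [607,204,172] [531,202,116,83] → 4 disks.
Excess: 5 − 4 = 1.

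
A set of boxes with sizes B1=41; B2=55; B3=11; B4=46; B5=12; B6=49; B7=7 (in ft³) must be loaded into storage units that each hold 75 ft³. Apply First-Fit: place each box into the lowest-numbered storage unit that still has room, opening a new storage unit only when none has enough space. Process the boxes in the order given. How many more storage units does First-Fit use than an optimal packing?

First-Fit: [41,11,12,7] [55] [46] [49] → 4 storage units.
4 boxes exceed 37.5 ft³ (half the capacity), and no two of those can share a storage unit, so at least 4 storage units are needed.
So 4 is already optimal.

0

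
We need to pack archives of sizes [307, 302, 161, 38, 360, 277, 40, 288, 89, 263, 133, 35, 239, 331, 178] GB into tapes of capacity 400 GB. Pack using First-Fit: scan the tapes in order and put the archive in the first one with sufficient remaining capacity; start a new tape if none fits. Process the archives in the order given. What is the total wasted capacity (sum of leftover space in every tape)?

959

tape 1: place 307 GB, 93 GB left
tape 2: place 302 GB, 98 GB left
tape 3: place 161 GB, 239 GB left
tape 1: place 38 GB, 55 GB left
tape 4: place 360 GB, 40 GB left
tape 5: place 277 GB, 123 GB left
tape 1: place 40 GB, 15 GB left
tape 6: place 288 GB, 112 GB left
tape 2: place 89 GB, 9 GB left
tape 7: place 263 GB, 137 GB left
tape 3: place 133 GB, 106 GB left
tape 3: place 35 GB, 71 GB left
tape 8: place 239 GB, 161 GB left
tape 9: place 331 GB, 69 GB left
tape 10: place 178 GB, 222 GB left
10 tapes × 400 GB = 4000 GB; used 3041 GB; unused 959 GB.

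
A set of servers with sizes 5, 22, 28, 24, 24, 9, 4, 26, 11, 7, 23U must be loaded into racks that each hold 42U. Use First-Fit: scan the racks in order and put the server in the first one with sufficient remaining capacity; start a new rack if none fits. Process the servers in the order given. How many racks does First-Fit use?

6 racks

rack 1: place 5U, 37U left
rack 1: place 22U, 15U left
rack 2: place 28U, 14U left
rack 3: place 24U, 18U left
rack 4: place 24U, 18U left
rack 1: place 9U, 6U left
rack 1: place 4U, 2U left
rack 5: place 26U, 16U left
rack 2: place 11U, 3U left
rack 3: place 7U, 11U left
rack 6: place 23U, 19U left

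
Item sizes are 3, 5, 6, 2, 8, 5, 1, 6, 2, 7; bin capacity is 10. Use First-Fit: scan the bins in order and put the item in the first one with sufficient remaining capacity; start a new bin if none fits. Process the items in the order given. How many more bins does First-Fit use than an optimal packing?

1

First-Fit: [3,5,2] [6,1,2] [8] [5] [6] [7] → 6 bins.
Total size 45; any packing needs at least ⌈45/10⌉ = 5 bins.
An optimal packing achieves that bound: [8,2] [7,3] [6,2,1] [6] [5,5] → 5 bins.
Excess: 6 − 5 = 1.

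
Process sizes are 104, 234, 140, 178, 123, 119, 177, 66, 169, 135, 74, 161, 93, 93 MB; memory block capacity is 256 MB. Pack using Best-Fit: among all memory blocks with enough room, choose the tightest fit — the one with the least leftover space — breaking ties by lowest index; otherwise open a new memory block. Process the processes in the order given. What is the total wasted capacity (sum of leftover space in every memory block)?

memory block 1: place 104 MB, 152 MB left
memory block 2: place 234 MB, 22 MB left
memory block 1: place 140 MB, 12 MB left
memory block 3: place 178 MB, 78 MB left
memory block 4: place 123 MB, 133 MB left
memory block 4: place 119 MB, 14 MB left
memory block 5: place 177 MB, 79 MB left
memory block 3: place 66 MB, 12 MB left
memory block 6: place 169 MB, 87 MB left
memory block 7: place 135 MB, 121 MB left
memory block 5: place 74 MB, 5 MB left
memory block 8: place 161 MB, 95 MB left
memory block 8: place 93 MB, 2 MB left
memory block 7: place 93 MB, 28 MB left
8 memory blocks × 256 MB = 2048 MB; used 1866 MB; unused 182 MB.

182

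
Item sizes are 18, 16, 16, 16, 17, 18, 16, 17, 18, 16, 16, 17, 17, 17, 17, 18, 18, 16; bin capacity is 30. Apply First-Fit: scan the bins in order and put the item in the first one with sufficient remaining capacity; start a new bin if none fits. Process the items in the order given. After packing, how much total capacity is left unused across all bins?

18 → bin 1 (remaining 12)
16 → bin 2 (remaining 14)
16 → bin 3 (remaining 14)
16 → bin 4 (remaining 14)
17 → bin 5 (remaining 13)
18 → bin 6 (remaining 12)
16 → bin 7 (remaining 14)
17 → bin 8 (remaining 13)
18 → bin 9 (remaining 12)
16 → bin 10 (remaining 14)
16 → bin 11 (remaining 14)
17 → bin 12 (remaining 13)
17 → bin 13 (remaining 13)
17 → bin 14 (remaining 13)
17 → bin 15 (remaining 13)
18 → bin 16 (remaining 12)
18 → bin 17 (remaining 12)
16 → bin 18 (remaining 14)
18 bins × 30 = 540; used 304; unused 236.

236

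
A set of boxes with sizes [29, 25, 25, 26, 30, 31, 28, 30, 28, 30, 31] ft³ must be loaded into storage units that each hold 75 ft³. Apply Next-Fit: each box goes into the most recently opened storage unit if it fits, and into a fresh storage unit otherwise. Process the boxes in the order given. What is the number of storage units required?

29 ft³ → storage unit 1 (remaining 46 ft³)
25 ft³ → storage unit 1 (remaining 21 ft³)
25 ft³ → storage unit 2 (remaining 50 ft³)
26 ft³ → storage unit 2 (remaining 24 ft³)
30 ft³ → storage unit 3 (remaining 45 ft³)
31 ft³ → storage unit 3 (remaining 14 ft³)
28 ft³ → storage unit 4 (remaining 47 ft³)
30 ft³ → storage unit 4 (remaining 17 ft³)
28 ft³ → storage unit 5 (remaining 47 ft³)
30 ft³ → storage unit 5 (remaining 17 ft³)
31 ft³ → storage unit 6 (remaining 44 ft³)
Final storage units: [29,25] [25,26] [30,31] [28,30] [28,30] [31].

6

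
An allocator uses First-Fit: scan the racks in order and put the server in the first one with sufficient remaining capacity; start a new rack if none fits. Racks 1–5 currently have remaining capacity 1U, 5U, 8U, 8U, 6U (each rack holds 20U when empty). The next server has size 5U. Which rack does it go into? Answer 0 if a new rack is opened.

Racks with room: rack 2 (5U), rack 3 (8U), rack 4 (8U), rack 5 (6U).
The first with room is rack 2.

2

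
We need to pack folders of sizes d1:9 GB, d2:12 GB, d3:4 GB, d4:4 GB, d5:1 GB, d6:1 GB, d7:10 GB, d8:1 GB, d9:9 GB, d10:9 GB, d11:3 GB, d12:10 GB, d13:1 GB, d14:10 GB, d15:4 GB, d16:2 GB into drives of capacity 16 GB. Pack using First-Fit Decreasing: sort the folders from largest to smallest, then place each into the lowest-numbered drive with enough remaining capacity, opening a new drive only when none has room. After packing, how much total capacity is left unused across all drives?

Sorted descending: 12, 10, 10, 10, 9, 9, 9, 4, 4, 4, 3, 2, 1, 1, 1, 1.
Put 12 GB in drive 1; 4 GB remain.
Put 10 GB in drive 2; 6 GB remain.
Put 10 GB in drive 3; 6 GB remain.
Put 10 GB in drive 4; 6 GB remain.
Put 9 GB in drive 5; 7 GB remain.
Put 9 GB in drive 6; 7 GB remain.
Put 9 GB in drive 7; 7 GB remain.
Put 4 GB in drive 1; 0 GB remain.
Put 4 GB in drive 2; 2 GB remain.
Put 4 GB in drive 3; 2 GB remain.
Put 3 GB in drive 4; 3 GB remain.
Put 2 GB in drive 2; 0 GB remain.
Put 1 GB in drive 3; 1 GB remain.
Put 1 GB in drive 3; 0 GB remain.
Put 1 GB in drive 4; 2 GB remain.
Put 1 GB in drive 4; 1 GB remain.
7 drives × 16 GB = 112 GB; used 90 GB; unused 22 GB.

22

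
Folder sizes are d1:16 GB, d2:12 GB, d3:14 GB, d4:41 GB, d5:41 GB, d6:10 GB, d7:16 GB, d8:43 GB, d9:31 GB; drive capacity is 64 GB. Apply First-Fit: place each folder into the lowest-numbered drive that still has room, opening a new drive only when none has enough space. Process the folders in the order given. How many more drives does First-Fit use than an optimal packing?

First-Fit: [16,12,14,10] [41,16] [41] [43] [31] → 5 drives.
Total size 224 GB; any packing needs at least ⌈224/64⌉ = 4 drives.
An optimal packing achieves that bound: [43,16] [41,16] [41,14] [31,12,10] → 4 drives.
Excess: 5 − 4 = 1.

1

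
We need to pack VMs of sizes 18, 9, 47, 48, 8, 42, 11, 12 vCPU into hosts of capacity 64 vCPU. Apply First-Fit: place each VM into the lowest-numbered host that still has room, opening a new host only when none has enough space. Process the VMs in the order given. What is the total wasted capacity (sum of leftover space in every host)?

18 vCPU → host 1 (remaining 46 vCPU)
9 vCPU → host 1 (remaining 37 vCPU)
47 vCPU → host 2 (remaining 17 vCPU)
48 vCPU → host 3 (remaining 16 vCPU)
8 vCPU → host 1 (remaining 29 vCPU)
42 vCPU → host 4 (remaining 22 vCPU)
11 vCPU → host 1 (remaining 18 vCPU)
12 vCPU → host 1 (remaining 6 vCPU)
4 hosts × 64 vCPU = 256 vCPU; used 195 vCPU; unused 61 vCPU.

61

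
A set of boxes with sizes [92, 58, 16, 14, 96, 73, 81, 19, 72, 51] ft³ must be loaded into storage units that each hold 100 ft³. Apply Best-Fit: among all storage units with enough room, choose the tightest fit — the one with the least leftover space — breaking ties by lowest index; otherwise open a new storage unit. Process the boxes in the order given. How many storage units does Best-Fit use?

Put 92 ft³ in storage unit 1; 8 ft³ remain.
Put 58 ft³ in storage unit 2; 42 ft³ remain.
Put 16 ft³ in storage unit 2; 26 ft³ remain.
Put 14 ft³ in storage unit 2; 12 ft³ remain.
Put 96 ft³ in storage unit 3; 4 ft³ remain.
Put 73 ft³ in storage unit 4; 27 ft³ remain.
Put 81 ft³ in storage unit 5; 19 ft³ remain.
Put 19 ft³ in storage unit 5; 0 ft³ remain.
Put 72 ft³ in storage unit 6; 28 ft³ remain.
Put 51 ft³ in storage unit 7; 49 ft³ remain.
Final storage units: [92] [58,16,14] [96] [73] [81,19] [72] [51].

7 storage units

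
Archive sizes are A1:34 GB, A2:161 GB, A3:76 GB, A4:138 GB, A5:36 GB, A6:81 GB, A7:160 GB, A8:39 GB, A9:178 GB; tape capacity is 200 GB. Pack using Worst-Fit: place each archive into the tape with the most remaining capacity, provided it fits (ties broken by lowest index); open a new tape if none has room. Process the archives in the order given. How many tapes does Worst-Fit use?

5

tape 1: place A1 (34 GB), 166 GB left
tape 1: place A2 (161 GB), 5 GB left
tape 2: place A3 (76 GB), 124 GB left
tape 3: place A4 (138 GB), 62 GB left
tape 2: place A5 (36 GB), 88 GB left
tape 2: place A6 (81 GB), 7 GB left
tape 4: place A7 (160 GB), 40 GB left
tape 3: place A8 (39 GB), 23 GB left
tape 5: place A9 (178 GB), 22 GB left
Final tapes: [34,161] [76,36,81] [138,39] [160] [178].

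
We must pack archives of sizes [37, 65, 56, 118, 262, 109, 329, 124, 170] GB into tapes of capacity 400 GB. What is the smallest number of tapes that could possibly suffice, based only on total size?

4

Total size = 37 + 65 + 56 + 118 + 262 + 109 + 329 + 124 + 170 = 1270 GB.
⌈1270 / 400⌉ = 4.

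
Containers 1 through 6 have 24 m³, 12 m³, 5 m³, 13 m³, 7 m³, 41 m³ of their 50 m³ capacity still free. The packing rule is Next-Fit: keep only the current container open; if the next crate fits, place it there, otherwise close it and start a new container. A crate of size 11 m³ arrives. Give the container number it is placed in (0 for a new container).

Next-Fit only looks at container 6, which has 41 m³ free.
11 m³ fits there.

6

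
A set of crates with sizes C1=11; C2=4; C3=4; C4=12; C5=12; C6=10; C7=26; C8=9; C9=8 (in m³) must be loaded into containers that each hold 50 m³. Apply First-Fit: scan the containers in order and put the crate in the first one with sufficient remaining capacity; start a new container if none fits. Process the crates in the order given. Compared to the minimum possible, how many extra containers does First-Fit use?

First-Fit: [11,4,4,12,12] [10,26,9] [8] → 3 containers.
Total size 96 m³; any packing needs at least ⌈96/50⌉ = 2 containers.
An optimal packing achieves that bound: [26,12,12] [11,10,9,8,4,4] → 2 containers.
Excess: 3 − 2 = 1.

1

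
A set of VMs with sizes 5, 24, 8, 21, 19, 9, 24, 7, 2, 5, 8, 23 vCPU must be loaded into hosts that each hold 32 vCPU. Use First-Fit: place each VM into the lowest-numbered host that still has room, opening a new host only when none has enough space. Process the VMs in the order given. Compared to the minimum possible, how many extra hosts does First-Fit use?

1

First-Fit: [5,24,2] [8,21] [19,9] [24,7] [5,8] [23] → 6 hosts.
Total size 155 vCPU; any packing needs at least ⌈155/32⌉ = 5 hosts.
An optimal packing achieves that bound: [24,8] [24,8] [23,9] [21,7,2] [19,5,5] → 5 hosts.
Excess: 6 − 5 = 1.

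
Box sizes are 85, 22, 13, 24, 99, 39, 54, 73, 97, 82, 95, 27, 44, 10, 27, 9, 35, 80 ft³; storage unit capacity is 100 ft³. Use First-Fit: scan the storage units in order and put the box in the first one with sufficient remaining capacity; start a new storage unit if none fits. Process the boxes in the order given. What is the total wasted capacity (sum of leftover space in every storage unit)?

85 ft³ → storage unit 1 (remaining 15 ft³)
22 ft³ → storage unit 2 (remaining 78 ft³)
13 ft³ → storage unit 1 (remaining 2 ft³)
24 ft³ → storage unit 2 (remaining 54 ft³)
99 ft³ → storage unit 3 (remaining 1 ft³)
39 ft³ → storage unit 2 (remaining 15 ft³)
54 ft³ → storage unit 4 (remaining 46 ft³)
73 ft³ → storage unit 5 (remaining 27 ft³)
97 ft³ → storage unit 6 (remaining 3 ft³)
82 ft³ → storage unit 7 (remaining 18 ft³)
95 ft³ → storage unit 8 (remaining 5 ft³)
27 ft³ → storage unit 4 (remaining 19 ft³)
44 ft³ → storage unit 9 (remaining 56 ft³)
10 ft³ → storage unit 2 (remaining 5 ft³)
27 ft³ → storage unit 5 (remaining 0 ft³)
9 ft³ → storage unit 4 (remaining 10 ft³)
35 ft³ → storage unit 9 (remaining 21 ft³)
80 ft³ → storage unit 10 (remaining 20 ft³)
10 storage units × 100 ft³ = 1000 ft³; used 915 ft³; unused 85 ft³.

85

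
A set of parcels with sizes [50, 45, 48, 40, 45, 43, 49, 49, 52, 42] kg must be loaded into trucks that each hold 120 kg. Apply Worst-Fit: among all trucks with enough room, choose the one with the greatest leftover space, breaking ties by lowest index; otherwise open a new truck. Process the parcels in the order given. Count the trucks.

truck 1: place 50 kg, 70 kg left
truck 1: place 45 kg, 25 kg left
truck 2: place 48 kg, 72 kg left
truck 2: place 40 kg, 32 kg left
truck 3: place 45 kg, 75 kg left
truck 3: place 43 kg, 32 kg left
truck 4: place 49 kg, 71 kg left
truck 4: place 49 kg, 22 kg left
truck 5: place 52 kg, 68 kg left
truck 5: place 42 kg, 26 kg left
Final trucks: [50,45] [48,40] [45,43] [49,49] [52,42].

5 trucks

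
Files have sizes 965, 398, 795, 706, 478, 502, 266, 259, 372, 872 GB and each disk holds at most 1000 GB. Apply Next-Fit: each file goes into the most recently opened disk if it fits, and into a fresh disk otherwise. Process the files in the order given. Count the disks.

965 GB → disk 1 (remaining 35 GB)
398 GB → disk 2 (remaining 602 GB)
795 GB → disk 3 (remaining 205 GB)
706 GB → disk 4 (remaining 294 GB)
478 GB → disk 5 (remaining 522 GB)
502 GB → disk 5 (remaining 20 GB)
266 GB → disk 6 (remaining 734 GB)
259 GB → disk 6 (remaining 475 GB)
372 GB → disk 6 (remaining 103 GB)
872 GB → disk 7 (remaining 128 GB)

7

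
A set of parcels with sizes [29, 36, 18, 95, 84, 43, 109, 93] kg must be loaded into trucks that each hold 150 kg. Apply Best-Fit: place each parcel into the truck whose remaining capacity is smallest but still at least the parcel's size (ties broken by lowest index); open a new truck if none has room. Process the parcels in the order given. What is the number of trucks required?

5

truck 1: place 29 kg, 121 kg left
truck 1: place 36 kg, 85 kg left
truck 1: place 18 kg, 67 kg left
truck 2: place 95 kg, 55 kg left
truck 3: place 84 kg, 66 kg left
truck 2: place 43 kg, 12 kg left
truck 4: place 109 kg, 41 kg left
truck 5: place 93 kg, 57 kg left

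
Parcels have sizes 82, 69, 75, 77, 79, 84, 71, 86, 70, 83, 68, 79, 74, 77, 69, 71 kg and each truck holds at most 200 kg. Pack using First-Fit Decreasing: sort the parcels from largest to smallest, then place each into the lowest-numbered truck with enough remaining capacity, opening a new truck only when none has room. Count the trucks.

8

Sorted descending: 86, 84, 83, 82, 79, 79, 77, 77, 75, 74, 71, 71, 70, 69, 69, 68.
truck 1: place 86 kg, 114 kg left
truck 1: place 84 kg, 30 kg left
truck 2: place 83 kg, 117 kg left
truck 2: place 82 kg, 35 kg left
truck 3: place 79 kg, 121 kg left
truck 3: place 79 kg, 42 kg left
truck 4: place 77 kg, 123 kg left
truck 4: place 77 kg, 46 kg left
truck 5: place 75 kg, 125 kg left
truck 5: place 74 kg, 51 kg left
truck 6: place 71 kg, 129 kg left
truck 6: place 71 kg, 58 kg left
truck 7: place 70 kg, 130 kg left
truck 7: place 69 kg, 61 kg left
truck 8: place 69 kg, 131 kg left
truck 8: place 68 kg, 63 kg left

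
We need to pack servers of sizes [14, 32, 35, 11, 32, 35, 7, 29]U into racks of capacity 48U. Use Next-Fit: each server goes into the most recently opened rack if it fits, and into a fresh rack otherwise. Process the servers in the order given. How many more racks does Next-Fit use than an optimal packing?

Next-Fit: [14,32] [35,11] [32] [35,7] [29] → 5 racks.
Total size 195U; any packing needs at least ⌈195/48⌉ = 5 racks.
So 5 is already optimal.

0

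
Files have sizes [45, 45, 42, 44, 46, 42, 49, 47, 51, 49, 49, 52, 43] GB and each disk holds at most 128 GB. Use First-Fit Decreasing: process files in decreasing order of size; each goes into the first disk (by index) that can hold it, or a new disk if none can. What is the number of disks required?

Sorted descending: 52, 51, 49, 49, 49, 47, 46, 45, 45, 44, 43, 42, 42.
disk 1: place 52 GB, 76 GB left
disk 1: place 51 GB, 25 GB left
disk 2: place 49 GB, 79 GB left
disk 2: place 49 GB, 30 GB left
disk 3: place 49 GB, 79 GB left
disk 3: place 47 GB, 32 GB left
disk 4: place 46 GB, 82 GB left
disk 4: place 45 GB, 37 GB left
disk 5: place 45 GB, 83 GB left
disk 5: place 44 GB, 39 GB left
disk 6: place 43 GB, 85 GB left
disk 6: place 42 GB, 43 GB left
disk 6: place 42 GB, 1 GB left

6 disks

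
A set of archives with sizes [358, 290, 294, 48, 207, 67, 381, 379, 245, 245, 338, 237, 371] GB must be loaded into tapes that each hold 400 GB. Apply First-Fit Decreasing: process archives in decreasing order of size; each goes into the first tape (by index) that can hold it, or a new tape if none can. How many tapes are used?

11

Sorted descending: 381, 379, 371, 358, 338, 294, 290, 245, 245, 237, 207, 67, 48.
tape 1: place 381 GB, 19 GB left
tape 2: place 379 GB, 21 GB left
tape 3: place 371 GB, 29 GB left
tape 4: place 358 GB, 42 GB left
tape 5: place 338 GB, 62 GB left
tape 6: place 294 GB, 106 GB left
tape 7: place 290 GB, 110 GB left
tape 8: place 245 GB, 155 GB left
tape 9: place 245 GB, 155 GB left
tape 10: place 237 GB, 163 GB left
tape 11: place 207 GB, 193 GB left
tape 6: place 67 GB, 39 GB left
tape 5: place 48 GB, 14 GB left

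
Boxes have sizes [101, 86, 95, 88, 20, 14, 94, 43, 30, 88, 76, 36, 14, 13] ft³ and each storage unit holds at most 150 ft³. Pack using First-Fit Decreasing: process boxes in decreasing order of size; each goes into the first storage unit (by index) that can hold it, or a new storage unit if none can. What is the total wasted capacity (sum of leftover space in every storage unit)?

252

Sorted descending: 101, 95, 94, 88, 88, 86, 76, 43, 36, 30, 20, 14, 14, 13.
Put 101 ft³ in storage unit 1; 49 ft³ remain.
Put 95 ft³ in storage unit 2; 55 ft³ remain.
Put 94 ft³ in storage unit 3; 56 ft³ remain.
Put 88 ft³ in storage unit 4; 62 ft³ remain.
Put 88 ft³ in storage unit 5; 62 ft³ remain.
Put 86 ft³ in storage unit 6; 64 ft³ remain.
Put 76 ft³ in storage unit 7; 74 ft³ remain.
Put 43 ft³ in storage unit 1; 6 ft³ remain.
Put 36 ft³ in storage unit 2; 19 ft³ remain.
Put 30 ft³ in storage unit 3; 26 ft³ remain.
Put 20 ft³ in storage unit 3; 6 ft³ remain.
Put 14 ft³ in storage unit 2; 5 ft³ remain.
Put 14 ft³ in storage unit 4; 48 ft³ remain.
Put 13 ft³ in storage unit 4; 35 ft³ remain.
7 storage units × 150 ft³ = 1050 ft³; used 798 ft³; unused 252 ft³.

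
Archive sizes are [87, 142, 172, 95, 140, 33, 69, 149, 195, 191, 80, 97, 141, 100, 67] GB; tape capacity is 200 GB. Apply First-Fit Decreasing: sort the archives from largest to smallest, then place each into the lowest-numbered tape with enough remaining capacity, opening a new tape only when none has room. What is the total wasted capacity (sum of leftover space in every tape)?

Sorted descending: 195, 191, 172, 149, 142, 141, 140, 100, 97, 95, 87, 80, 69, 67, 33.
Put 195 GB in tape 1; 5 GB remain.
Put 191 GB in tape 2; 9 GB remain.
Put 172 GB in tape 3; 28 GB remain.
Put 149 GB in tape 4; 51 GB remain.
Put 142 GB in tape 5; 58 GB remain.
Put 141 GB in tape 6; 59 GB remain.
Put 140 GB in tape 7; 60 GB remain.
Put 100 GB in tape 8; 100 GB remain.
Put 97 GB in tape 8; 3 GB remain.
Put 95 GB in tape 9; 105 GB remain.
Put 87 GB in tape 9; 18 GB remain.
Put 80 GB in tape 10; 120 GB remain.
Put 69 GB in tape 10; 51 GB remain.
Put 67 GB in tape 11; 133 GB remain.
Put 33 GB in tape 4; 18 GB remain.
11 tapes × 200 GB = 2200 GB; used 1758 GB; unused 442 GB.

442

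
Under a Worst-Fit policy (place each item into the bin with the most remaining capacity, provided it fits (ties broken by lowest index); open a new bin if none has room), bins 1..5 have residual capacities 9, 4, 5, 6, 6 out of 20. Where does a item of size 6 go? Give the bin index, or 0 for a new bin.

Bins with room: bin 1 (9), bin 4 (6), bin 5 (6).
Most room is bin 1 with 9 free.

1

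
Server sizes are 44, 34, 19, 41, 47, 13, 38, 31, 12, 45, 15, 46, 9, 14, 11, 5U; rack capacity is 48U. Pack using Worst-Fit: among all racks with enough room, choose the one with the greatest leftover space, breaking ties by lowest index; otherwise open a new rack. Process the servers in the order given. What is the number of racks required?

rack 1: place 44U, 4U left
rack 2: place 34U, 14U left
rack 3: place 19U, 29U left
rack 4: place 41U, 7U left
rack 5: place 47U, 1U left
rack 3: place 13U, 16U left
rack 6: place 38U, 10U left
rack 7: place 31U, 17U left
rack 7: place 12U, 5U left
rack 8: place 45U, 3U left
rack 3: place 15U, 1U left
rack 9: place 46U, 2U left
rack 2: place 9U, 5U left
rack 10: place 14U, 34U left
rack 10: place 11U, 23U left
rack 10: place 5U, 18U left
Final racks: [44] [34,9] [19,13,15] [41] [47] [38] [31,12] [45] [46] [14,11,5].

10 racks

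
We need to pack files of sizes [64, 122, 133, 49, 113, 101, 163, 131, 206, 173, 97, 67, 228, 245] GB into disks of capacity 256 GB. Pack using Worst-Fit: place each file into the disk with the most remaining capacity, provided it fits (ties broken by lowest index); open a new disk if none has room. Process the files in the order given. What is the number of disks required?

9

Put 64 GB in disk 1; 192 GB remain.
Put 122 GB in disk 1; 70 GB remain.
Put 133 GB in disk 2; 123 GB remain.
Put 49 GB in disk 2; 74 GB remain.
Put 113 GB in disk 3; 143 GB remain.
Put 101 GB in disk 3; 42 GB remain.
Put 163 GB in disk 4; 93 GB remain.
Put 131 GB in disk 5; 125 GB remain.
Put 206 GB in disk 6; 50 GB remain.
Put 173 GB in disk 7; 83 GB remain.
Put 97 GB in disk 5; 28 GB remain.
Put 67 GB in disk 4; 26 GB remain.
Put 228 GB in disk 8; 28 GB remain.
Put 245 GB in disk 9; 11 GB remain.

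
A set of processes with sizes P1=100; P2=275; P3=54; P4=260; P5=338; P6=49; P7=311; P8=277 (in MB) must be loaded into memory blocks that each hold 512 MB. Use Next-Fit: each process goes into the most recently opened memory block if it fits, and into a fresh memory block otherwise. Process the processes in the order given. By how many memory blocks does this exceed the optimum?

0

Next-Fit: [100,275,54] [260] [338,49] [311] [277] → 5 memory blocks.
5 processes exceed 256 MB (half the capacity), and no two of those can share a memory block, so at least 5 memory blocks are needed.
So 5 is already optimal.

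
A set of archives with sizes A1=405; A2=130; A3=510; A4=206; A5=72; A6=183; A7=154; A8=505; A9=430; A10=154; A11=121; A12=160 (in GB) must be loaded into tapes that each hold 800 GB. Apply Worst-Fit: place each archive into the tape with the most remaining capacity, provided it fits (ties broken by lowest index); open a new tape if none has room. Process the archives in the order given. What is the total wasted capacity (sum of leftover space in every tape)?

Put A1 (405 GB) in tape 1; 395 GB remain.
Put A2 (130 GB) in tape 1; 265 GB remain.
Put A3 (510 GB) in tape 2; 290 GB remain.
Put A4 (206 GB) in tape 2; 84 GB remain.
Put A5 (72 GB) in tape 1; 193 GB remain.
Put A6 (183 GB) in tape 1; 10 GB remain.
Put A7 (154 GB) in tape 3; 646 GB remain.
Put A8 (505 GB) in tape 3; 141 GB remain.
Put A9 (430 GB) in tape 4; 370 GB remain.
Put A10 (154 GB) in tape 4; 216 GB remain.
Put A11 (121 GB) in tape 4; 95 GB remain.
Put A12 (160 GB) in tape 5; 640 GB remain.
5 tapes × 800 GB = 4000 GB; used 3030 GB; unused 970 GB.

970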